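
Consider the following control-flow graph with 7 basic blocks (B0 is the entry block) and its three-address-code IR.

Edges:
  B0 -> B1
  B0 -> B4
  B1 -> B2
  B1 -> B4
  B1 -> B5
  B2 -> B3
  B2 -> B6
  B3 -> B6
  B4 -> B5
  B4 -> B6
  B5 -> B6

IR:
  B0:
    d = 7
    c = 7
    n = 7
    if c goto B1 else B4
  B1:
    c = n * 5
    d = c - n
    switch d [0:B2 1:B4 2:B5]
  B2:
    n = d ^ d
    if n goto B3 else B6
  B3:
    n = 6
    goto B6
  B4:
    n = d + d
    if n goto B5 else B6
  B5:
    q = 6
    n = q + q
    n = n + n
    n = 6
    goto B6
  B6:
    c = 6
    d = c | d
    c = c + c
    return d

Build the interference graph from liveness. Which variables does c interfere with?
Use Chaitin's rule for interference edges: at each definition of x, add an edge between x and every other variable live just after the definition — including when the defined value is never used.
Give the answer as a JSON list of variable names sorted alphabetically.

Block summaries:
  B0: def={c,d,n} ue=∅
  B1: def={c,d} ue={n}
  B2: def={n} ue={d}
  B3: def={n} ue=∅
  B4: def={n} ue={d}
  B5: def={n,q} ue=∅
  B6: def={c,d} ue={d}

Backward fixpoint:
  B0 li=∅ lo={d,n}
  B1 li={n} lo={d}
  B2 li={d} lo={d}
  B3 li={d} lo={d}
  B4 li={d} lo={d}
  B5 li={d} lo={d}
  B6 li={d} lo=∅

Conflict graph:
  c: {d,n}
  d: {c,n,q}
  n: {c,d}
  q: {d}

N(c) = ["d", "n"]

Answer: ["d", "n"]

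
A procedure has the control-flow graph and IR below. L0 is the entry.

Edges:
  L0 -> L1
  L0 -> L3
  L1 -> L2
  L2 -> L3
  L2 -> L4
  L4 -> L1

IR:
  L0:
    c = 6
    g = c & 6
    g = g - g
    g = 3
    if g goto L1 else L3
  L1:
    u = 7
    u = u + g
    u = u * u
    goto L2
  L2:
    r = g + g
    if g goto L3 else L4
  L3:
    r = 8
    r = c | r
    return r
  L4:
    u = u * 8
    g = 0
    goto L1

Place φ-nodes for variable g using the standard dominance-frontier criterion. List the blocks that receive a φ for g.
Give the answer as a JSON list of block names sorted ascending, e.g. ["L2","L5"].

Answer: ["L1", "L3"]

Analysis:
idom tree: L1←L0 L2←L1 L3←L0 L4←L2
Dom∩ at merges:
  L1: preds {L0,L4}: {L0} ∩ {L0,L1,L2,L4} = {L0}; idom=L0
  L3: preds {L0,L2}: {L0} ∩ {L0,L1,L2} = {L0}; idom=L0

DF derivation:
  L1←L0: walk · to L0
  L1←L4: walk L4→L2→L1 to L0
  L3←L0: walk · to L0
  L3←L2: walk L2→L1 to L0
  DF(L0)=∅
  DF(L1)={L1,L3}
  DF(L2)={L1,L3}
  DF(L3)=∅
  DF(L4)={L1}

φ for g: defs {L0,L4}
  DF⁺ = {L1,L3}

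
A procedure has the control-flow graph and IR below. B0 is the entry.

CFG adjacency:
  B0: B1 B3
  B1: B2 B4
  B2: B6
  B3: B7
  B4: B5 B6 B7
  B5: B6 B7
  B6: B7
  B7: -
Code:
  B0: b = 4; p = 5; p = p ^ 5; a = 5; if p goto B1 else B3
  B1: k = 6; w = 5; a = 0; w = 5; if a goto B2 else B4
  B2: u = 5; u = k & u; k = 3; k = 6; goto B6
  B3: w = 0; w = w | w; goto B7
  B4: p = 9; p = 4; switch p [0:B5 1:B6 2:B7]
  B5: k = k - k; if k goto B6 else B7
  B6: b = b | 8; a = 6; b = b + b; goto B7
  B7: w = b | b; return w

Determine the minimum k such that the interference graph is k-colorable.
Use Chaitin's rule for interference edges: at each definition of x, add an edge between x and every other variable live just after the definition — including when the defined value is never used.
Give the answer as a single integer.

Answer: 4

Working:
Per-block:
  B0 def {a,b,p} use ∅
  B1 def {a,k,w} use ∅
  B2 def {k,u} use {k}
  B3 def {w} use ∅
  B4 def {p} use ∅
  B5 def {k} use {k}
  B6 def {a,b} use {b}
  B7 def {w} use {b}

Backward fixpoint:
  B0: in=∅ out={b}
  B1: in={b} out={b,k}
  B2: in={b,k} out={b}
  B3: in={b} out={b}
  B4: in={b,k} out={b,k}
  B5: in={b,k} out={b}
  B6: in={b} out={b}
  B7: in={b} out=∅

Interference:
  a: {b,k,p,w}
  b: {a,k,p,u,w}
  k: {a,b,p,u,w}
  p: {a,b,k}
  u: {b,k}
  w: {a,b,k}

Colouring:
  {a,b,k,p} pairwise interfere (4-clique) ⇒ χ ≥ 4
  assign a→R2 b→R0 k→R1 p→R3 u→R2 w→R3 — no edge inside a register ⇒ χ ≤ 4
  χ = 4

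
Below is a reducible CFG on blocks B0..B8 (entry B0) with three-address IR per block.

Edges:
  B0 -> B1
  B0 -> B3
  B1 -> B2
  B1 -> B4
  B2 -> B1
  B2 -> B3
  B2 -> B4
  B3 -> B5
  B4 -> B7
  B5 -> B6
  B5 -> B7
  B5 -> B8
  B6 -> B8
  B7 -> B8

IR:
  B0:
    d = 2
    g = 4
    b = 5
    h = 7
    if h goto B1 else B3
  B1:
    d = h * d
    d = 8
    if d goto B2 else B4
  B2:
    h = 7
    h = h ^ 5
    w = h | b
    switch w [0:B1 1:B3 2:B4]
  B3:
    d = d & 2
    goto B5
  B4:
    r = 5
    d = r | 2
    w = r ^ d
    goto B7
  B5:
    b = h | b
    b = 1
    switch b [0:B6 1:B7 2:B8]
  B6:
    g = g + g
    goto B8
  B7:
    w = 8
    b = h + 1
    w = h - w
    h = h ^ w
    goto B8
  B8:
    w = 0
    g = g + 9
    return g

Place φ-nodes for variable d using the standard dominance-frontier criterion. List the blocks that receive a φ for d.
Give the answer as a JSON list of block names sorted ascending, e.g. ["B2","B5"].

idom tree: B1←B0 B2←B1 B3←B0 B4←B1 B5←B3 B6←B5 B7←B0 B8←B0
Join-block Dom:
  B1: preds {B0,B2}: {B0} ∩ {B0,B1,B2} = {B0}; idom=B0
  B3: preds {B0,B2}: {B0} ∩ {B0,B1,B2} = {B0}; idom=B0
  B4: preds {B1,B2}: {B0,B1} ∩ {B0,B1,B2} = {B0,B1}; idom=B1
  B7: preds {B4,B5}: {B0,B1,B4} ∩ {B0,B3,B5} = {B0}; idom=B0
  B8: preds {B5,B6,B7}: {B0,B3,B5} ∩ {B0,B3,B5,B6} ∩ {B0,B7} = {B0}; idom=B0

DF walk-up:
  B1←B0: walk · to B0
  B1←B2: walk B2→B1 to B0
  B3←B0: walk · to B0
  B3←B2: walk B2→B1 to B0
  B4←B1: walk · to B1
  B4←B2: walk B2 to B1
  B7←B4: walk B4→B1 to B0
  B7←B5: walk B5→B3 to B0
  B8←B5: walk B5→B3 to B0
  B8←B6: walk B6→B5→B3 to B0
  B8←B7: walk B7 to B0
  DF(B0)=∅
  DF(B1)={B1,B3,B7}
  DF(B2)={B1,B3,B4}
  DF(B3)={B7,B8}
  DF(B4)={B7}
  DF(B5)={B7,B8}
  DF(B6)={B8}
  DF(B7)={B8}
  DF(B8)=∅

φ for d: defs {B0,B1,B3,B4}
  DF⁺ = {B1,B3,B7,B8}

Answer: ["B1", "B3", "B7", "B8"]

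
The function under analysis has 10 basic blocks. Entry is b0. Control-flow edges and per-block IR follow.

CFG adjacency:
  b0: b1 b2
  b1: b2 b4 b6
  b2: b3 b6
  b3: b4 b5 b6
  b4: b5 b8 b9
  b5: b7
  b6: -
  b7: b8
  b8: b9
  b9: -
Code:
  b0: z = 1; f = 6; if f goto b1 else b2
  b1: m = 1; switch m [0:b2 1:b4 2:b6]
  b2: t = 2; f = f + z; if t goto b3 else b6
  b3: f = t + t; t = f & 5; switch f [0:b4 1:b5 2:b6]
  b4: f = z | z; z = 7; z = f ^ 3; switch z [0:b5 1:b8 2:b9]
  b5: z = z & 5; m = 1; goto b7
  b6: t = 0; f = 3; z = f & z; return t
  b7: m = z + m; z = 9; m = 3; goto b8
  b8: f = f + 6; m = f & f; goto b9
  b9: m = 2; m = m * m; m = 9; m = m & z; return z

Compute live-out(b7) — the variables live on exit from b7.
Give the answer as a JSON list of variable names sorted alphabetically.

Block summaries:
  b0: def={f,z} ue=∅
  b1: def={m} ue=∅
  b2: def={f,t} ue={f,z}
  b3: def={f,t} ue={t}
  b4: def={f,z} ue={z}
  b5: def={m,z} ue={z}
  b6: def={f,t,z} ue={z}
  b7: def={m,z} ue={m,z}
  b8: def={f,m} ue={f}
  b9: def={m} ue={z}

Liveness:
  b0: in=∅ out={f,z}
  b1: in={f,z} out={f,z}
  b2: in={f,z} out={t,z}
  b3: in={t,z} out={f,z}
  b4: in={z} out={f,z}
  b5: in={f,z} out={f,m,z}
  b6: in={z} out=∅
  b7: in={f,m,z} out={f,z}
  b8: in={f,z} out={z}
  b9: in={z} out=∅

live-out(b7) = ["f", "z"]

Answer: ["f", "z"]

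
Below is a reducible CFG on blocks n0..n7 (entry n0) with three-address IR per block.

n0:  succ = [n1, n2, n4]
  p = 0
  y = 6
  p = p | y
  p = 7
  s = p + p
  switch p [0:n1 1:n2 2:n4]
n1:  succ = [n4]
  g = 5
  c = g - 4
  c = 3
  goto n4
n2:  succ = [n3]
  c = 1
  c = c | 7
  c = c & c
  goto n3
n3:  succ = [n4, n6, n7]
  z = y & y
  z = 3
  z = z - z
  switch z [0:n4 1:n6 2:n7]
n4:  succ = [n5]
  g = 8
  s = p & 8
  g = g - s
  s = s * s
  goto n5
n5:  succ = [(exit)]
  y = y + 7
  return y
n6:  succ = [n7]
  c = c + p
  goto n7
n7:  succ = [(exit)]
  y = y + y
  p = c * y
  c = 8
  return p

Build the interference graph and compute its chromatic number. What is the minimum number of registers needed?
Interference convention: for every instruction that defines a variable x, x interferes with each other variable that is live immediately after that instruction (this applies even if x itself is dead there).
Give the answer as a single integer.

Answer: 4

Analysis:
Per-block:
  n0: def={p,s,y} ue=∅
  n1: def={c,g} ue=∅
  n2: def={c} ue=∅
  n3: def={z} ue={y}
  n4: def={g,s} ue={p}
  n5: def={y} ue={y}
  n6: def={c} ue={c,p}
  n7: def={c,p,y} ue={c,y}

Live sets:
  n0 li=∅ lo={p,y}
  n1 li={p,y} lo={p,y}
  n2 li={p,y} lo={c,p,y}
  n3 li={c,p,y} lo={c,p,y}
  n4 li={p,y} lo={y}
  n5 li={y} lo=∅
  n6 li={c,p,y} lo={c,y}
  n7 li={c,y} lo=∅

Interfere edges:
  c↔{p,y,z}
  g↔{p,s,y}
  p↔{c,g,s,y,z}
  s↔{g,p,y}
  y↔{c,g,p,s,z}
  z↔{c,p,y}

Chromatic number:
  clique {c,p,y,z} ⇒ need ≥ 4
  assign c→r2 g→r2 p→r0 s→r3 y→r1 z→r3 — no edge inside a register ⇒ χ ≤ 4
  χ = 4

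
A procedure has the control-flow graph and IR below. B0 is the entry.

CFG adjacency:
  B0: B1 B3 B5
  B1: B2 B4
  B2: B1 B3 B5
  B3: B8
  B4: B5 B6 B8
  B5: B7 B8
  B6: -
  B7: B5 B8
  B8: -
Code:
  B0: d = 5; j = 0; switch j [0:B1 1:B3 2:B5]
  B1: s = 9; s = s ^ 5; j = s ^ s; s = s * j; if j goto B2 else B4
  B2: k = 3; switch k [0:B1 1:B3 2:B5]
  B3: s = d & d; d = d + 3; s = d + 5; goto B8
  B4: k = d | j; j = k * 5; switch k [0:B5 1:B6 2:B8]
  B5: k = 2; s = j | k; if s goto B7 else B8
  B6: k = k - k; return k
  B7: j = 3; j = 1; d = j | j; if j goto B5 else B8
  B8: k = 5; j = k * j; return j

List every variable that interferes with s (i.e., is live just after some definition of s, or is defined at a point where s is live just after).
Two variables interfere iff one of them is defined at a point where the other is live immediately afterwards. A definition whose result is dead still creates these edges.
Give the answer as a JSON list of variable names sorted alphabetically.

Answer: ["d", "j"]

Working:
Block summaries:
  B0: def={d,j} ue=∅
  B1: def={j,s} ue=∅
  B2: def={k} ue=∅
  B3: def={d,s} ue={d}
  B4: def={j,k} ue={d,j}
  B5: def={k,s} ue={j}
  B6: def={k} ue={k}
  B7: def={d,j} ue=∅
  B8: def={j,k} ue={j}

Liveness:
  B0: in=∅ out={d,j}
  B1: in={d} out={d,j}
  B2: in={d,j} out={d,j}
  B3: in={d,j} out={j}
  B4: in={d,j} out={j,k}
  B5: in={j} out={j}
  B6: in={k} out=∅
  B7: in=∅ out={j}
  B8: in={j} out=∅

Conflict graph:
  d: {j,k,s}
  j: {d,k,s}
  k: {d,j}
  s: {d,j}

N(s) = ["d", "j"]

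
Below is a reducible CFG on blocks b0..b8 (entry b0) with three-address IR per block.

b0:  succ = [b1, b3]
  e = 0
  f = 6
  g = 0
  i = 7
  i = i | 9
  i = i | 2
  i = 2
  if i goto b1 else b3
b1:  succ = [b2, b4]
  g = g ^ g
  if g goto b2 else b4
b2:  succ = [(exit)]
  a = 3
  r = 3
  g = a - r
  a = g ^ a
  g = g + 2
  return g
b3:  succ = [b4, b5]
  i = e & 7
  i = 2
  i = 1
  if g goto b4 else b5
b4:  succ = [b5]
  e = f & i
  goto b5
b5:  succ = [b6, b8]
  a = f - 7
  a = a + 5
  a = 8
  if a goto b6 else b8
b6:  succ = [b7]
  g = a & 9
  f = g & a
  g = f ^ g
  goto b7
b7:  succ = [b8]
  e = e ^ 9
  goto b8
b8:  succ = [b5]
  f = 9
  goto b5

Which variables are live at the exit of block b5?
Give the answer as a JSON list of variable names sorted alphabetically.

Answer: ["a", "e"]

Working:
Block summaries:
  b0: def={e,f,g,i} ue=∅
  b1: def={g} ue={g}
  b2: def={a,g,r} ue=∅
  b3: def={i} ue={e,g}
  b4: def={e} ue={f,i}
  b5: def={a} ue={f}
  b6: def={f,g} ue={a}
  b7: def={e} ue={e}
  b8: def={f} ue=∅

Liveness:
  b0 li=∅ lo={e,f,g,i}
  b1 li={f,g,i} lo={f,i}
  b2 li=∅ lo=∅
  b3 li={e,f,g} lo={e,f,i}
  b4 li={f,i} lo={e,f}
  b5 li={e,f} lo={a,e}
  b6 li={a,e} lo={e}
  b7 li={e} lo={e}
  b8 li={e} lo={e,f}

live-out(b5) = ["a", "e"]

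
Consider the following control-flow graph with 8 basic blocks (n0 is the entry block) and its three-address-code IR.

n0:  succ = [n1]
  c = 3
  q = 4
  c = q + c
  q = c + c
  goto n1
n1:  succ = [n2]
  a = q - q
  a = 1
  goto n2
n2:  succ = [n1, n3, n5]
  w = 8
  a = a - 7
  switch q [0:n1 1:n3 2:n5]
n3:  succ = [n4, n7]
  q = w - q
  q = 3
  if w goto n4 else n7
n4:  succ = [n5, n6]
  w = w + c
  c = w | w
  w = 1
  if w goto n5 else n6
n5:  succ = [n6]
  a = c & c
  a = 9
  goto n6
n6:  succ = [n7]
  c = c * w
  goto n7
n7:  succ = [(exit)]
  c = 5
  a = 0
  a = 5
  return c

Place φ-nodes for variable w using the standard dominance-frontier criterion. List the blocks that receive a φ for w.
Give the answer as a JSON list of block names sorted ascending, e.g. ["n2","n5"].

idom tree: n1←n0 n2←n1 n3←n2 n4←n3 n5←n2 n6←n2 n7←n2
Dom at joins:
  n1: preds {n0,n2}: {n0} ∩ {n0,n1,n2} = {n0}; idom=n0
  n5: preds {n2,n4}: {n0,n1,n2} ∩ {n0,n1,n2,n3,n4} = {n0,n1,n2}; idom=n2
  n6: preds {n4,n5}: {n0,n1,n2,n3,n4} ∩ {n0,n1,n2,n5} = {n0,n1,n2}; idom=n2
  n7: preds {n3,n6}: {n0,n1,n2,n3} ∩ {n0,n1,n2,n6} = {n0,n1,n2}; idom=n2

Frontier:
  n1←n0: walk · to n0
  n1←n2: walk n2→n1 to n0
  n5←n2: walk · to n2
  n5←n4: walk n4→n3 to n2
  n6←n4: walk n4→n3 to n2
  n6←n5: walk n5 to n2
  n7←n3: walk n3 to n2
  n7←n6: walk n6 to n2
  DF(n0)=∅
  DF(n1)={n1}
  DF(n2)={n1}
  DF(n3)={n5,n6,n7}
  DF(n4)={n5,n6}
  DF(n5)={n6}
  DF(n6)={n7}
  DF(n7)=∅

φ for w: defs {n2,n4}
  DF⁺ = {n1,n5,n6,n7}

Answer: ["n1", "n5", "n6", "n7"]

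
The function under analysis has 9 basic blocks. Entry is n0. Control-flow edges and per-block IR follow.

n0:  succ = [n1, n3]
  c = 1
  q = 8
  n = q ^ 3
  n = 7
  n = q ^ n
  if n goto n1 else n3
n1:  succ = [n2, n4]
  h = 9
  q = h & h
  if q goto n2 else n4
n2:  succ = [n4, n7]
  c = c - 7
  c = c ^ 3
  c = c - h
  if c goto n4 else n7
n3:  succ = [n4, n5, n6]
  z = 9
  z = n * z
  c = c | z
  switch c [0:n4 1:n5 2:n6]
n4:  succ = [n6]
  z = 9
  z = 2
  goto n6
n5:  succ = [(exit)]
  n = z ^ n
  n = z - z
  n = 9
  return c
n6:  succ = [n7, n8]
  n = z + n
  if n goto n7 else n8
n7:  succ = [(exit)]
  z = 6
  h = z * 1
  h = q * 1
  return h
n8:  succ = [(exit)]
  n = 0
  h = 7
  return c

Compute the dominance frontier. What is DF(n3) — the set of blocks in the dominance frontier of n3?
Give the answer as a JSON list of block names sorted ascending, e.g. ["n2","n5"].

idom tree: n1←n0 n2←n1 n3←n0 n4←n0 n5←n3 n6←n0 n7←n0 n8←n6
Dom∩ at merges:
  n4: preds {n1,n2,n3}: {n0,n1} ∩ {n0,n1,n2} ∩ {n0,n3} = {n0}; idom=n0
  n6: preds {n3,n4}: {n0,n3} ∩ {n0,n4} = {n0}; idom=n0
  n7: preds {n2,n6}: {n0,n1,n2} ∩ {n0,n6} = {n0}; idom=n0

DF walk-up:
  join n4 pred n1: n1 stop@n0
  join n4 pred n2: n2→n1 stop@n0
  join n4 pred n3: n3 stop@n0
  join n6 pred n3: n3 stop@n0
  join n6 pred n4: n4 stop@n0
  join n7 pred n2: n2→n1 stop@n0
  join n7 pred n6: n6 stop@n0
  DF(n0)=∅
  DF(n1)={n4,n7}
  DF(n2)={n4,n7}
  DF(n3)={n4,n6}
  DF(n4)={n6}
  DF(n5)=∅
  DF(n6)={n7}
  DF(n7)=∅
  DF(n8)=∅

DF(n3) = ["n4", "n6"]

Answer: ["n4", "n6"]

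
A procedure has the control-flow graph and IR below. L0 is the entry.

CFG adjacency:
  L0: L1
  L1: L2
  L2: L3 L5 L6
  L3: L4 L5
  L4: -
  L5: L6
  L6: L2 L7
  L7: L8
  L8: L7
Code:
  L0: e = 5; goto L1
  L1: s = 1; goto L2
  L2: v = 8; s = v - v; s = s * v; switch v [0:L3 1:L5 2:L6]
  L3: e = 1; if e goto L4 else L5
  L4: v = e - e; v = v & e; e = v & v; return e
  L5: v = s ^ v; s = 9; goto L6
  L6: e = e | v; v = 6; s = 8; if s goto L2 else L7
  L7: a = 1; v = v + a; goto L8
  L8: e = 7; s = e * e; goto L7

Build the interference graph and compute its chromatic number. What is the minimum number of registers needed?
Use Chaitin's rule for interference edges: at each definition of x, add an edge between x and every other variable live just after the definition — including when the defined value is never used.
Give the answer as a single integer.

Answer: 3

Derivation:
Block summaries:
  L0: {e} / ∅
  L1: {s} / ∅
  L2: {s,v} / ∅
  L3: {e} / ∅
  L4: {e,v} / {e}
  L5: {s,v} / {s,v}
  L6: {e,s,v} / {e,v}
  L7: {a,v} / {v}
  L8: {e,s} / ∅

Backward fixpoint:
  live L0: ∅→{e}
  live L1: {e}→{e}
  live L2: {e}→{e,s,v}
  live L3: {s,v}→{e,s,v}
  live L4: {e}→∅
  live L5: {e,s,v}→{e,v}
  live L6: {e,v}→{e,v}
  live L7: {v}→{v}
  live L8: {v}→{v}

Interference:
  a — {v}
  e — {s,v}
  s — {e,v}
  v — {a,e,s}

Colouring:
  clique {e,s,v} ⇒ need ≥ 3
  3-colouring: r0={v}  r1={a,e}  r2={s}
  χ = 3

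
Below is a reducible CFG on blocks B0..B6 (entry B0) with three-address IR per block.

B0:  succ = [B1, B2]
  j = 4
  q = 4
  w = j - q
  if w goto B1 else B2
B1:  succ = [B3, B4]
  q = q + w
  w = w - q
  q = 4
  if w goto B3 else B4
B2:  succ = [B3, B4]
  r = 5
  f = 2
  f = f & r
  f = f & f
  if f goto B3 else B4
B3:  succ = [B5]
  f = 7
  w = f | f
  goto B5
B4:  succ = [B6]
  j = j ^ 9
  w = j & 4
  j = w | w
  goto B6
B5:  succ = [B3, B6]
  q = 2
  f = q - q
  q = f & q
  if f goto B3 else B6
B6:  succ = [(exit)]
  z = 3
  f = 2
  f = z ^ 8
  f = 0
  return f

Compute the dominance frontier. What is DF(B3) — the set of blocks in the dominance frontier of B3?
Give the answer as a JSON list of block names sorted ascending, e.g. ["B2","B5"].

Answer: ["B3", "B6"]

Derivation:
idom tree: B1←B0 B2←B0 B3←B0 B4←B0 B5←B3 B6←B0
Dom at joins:
  B3: preds {B1,B2,B5}: {B0,B1} ∩ {B0,B2} ∩ {B0,B3,B5} = {B0}; idom=B0
  B4: preds {B1,B2}: {B0,B1} ∩ {B0,B2} = {B0}; idom=B0
  B6: preds {B4,B5}: {B0,B4} ∩ {B0,B3,B5} = {B0}; idom=B0

Frontier:
  B3←B1: walk B1 to B0
  B3←B2: walk B2 to B0
  B3←B5: walk B5→B3 to B0
  B4←B1: walk B1 to B0
  B4←B2: walk B2 to B0
  B6←B4: walk B4 to B0
  B6←B5: walk B5→B3 to B0
  B0: DF=∅
  B1: DF={B3,B4}
  B2: DF={B3,B4}
  B3: DF={B3,B6}
  B4: DF={B6}
  B5: DF={B3,B6}
  B6: DF=∅

DF(B3) = ["B3", "B6"]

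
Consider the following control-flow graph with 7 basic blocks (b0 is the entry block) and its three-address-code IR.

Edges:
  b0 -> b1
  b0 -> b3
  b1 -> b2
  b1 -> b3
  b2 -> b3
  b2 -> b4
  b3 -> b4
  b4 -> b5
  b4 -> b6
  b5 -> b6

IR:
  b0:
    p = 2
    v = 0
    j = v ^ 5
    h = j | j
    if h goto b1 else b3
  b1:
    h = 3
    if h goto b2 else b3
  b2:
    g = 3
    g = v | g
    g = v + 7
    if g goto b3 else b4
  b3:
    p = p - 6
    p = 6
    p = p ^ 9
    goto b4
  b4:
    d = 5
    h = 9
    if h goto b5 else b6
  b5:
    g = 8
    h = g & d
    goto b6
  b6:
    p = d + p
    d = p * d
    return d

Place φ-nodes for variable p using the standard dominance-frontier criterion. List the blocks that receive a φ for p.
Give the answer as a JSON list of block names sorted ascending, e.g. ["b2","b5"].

Answer: ["b4"]

Analysis:
idom tree: b1←b0 b2←b1 b3←b0 b4←b0 b5←b4 b6←b4
Dom at joins:
  b3: preds {b0,b1,b2}: {b0} ∩ {b0,b1} ∩ {b0,b1,b2} = {b0}; idom=b0
  b4: preds {b2,b3}: {b0,b1,b2} ∩ {b0,b3} = {b0}; idom=b0
  b6: preds {b4,b5}: {b0,b4} ∩ {b0,b4,b5} = {b0,b4}; idom=b4

Frontier:
  join b3 pred b0: · stop@b0
  join b3 pred b1: b1 stop@b0
  join b3 pred b2: b2→b1 stop@b0
  join b4 pred b2: b2→b1 stop@b0
  join b4 pred b3: b3 stop@b0
  join b6 pred b4: · stop@b4
  join b6 pred b5: b5 stop@b4
  DF(b0)=∅
  DF(b1)={b3,b4}
  DF(b2)={b3,b4}
  DF(b3)={b4}
  DF(b4)=∅
  DF(b5)={b6}
  DF(b6)=∅

φ for p: defs {b0,b3,b6}
  DF⁺ = {b4}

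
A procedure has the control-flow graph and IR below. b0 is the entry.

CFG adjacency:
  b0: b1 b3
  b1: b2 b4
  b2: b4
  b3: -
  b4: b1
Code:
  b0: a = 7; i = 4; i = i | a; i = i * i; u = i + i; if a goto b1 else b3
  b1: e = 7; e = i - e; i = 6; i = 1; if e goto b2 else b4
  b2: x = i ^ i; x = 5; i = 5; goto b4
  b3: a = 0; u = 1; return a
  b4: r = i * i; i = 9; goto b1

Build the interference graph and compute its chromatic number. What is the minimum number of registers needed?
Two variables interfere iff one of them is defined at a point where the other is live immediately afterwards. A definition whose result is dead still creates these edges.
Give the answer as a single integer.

Per-block:
  b0 def {a,i,u} use ∅
  b1 def {e,i} use {i}
  b2 def {i,x} use {i}
  b3 def {a,u} use ∅
  b4 def {i,r} use {i}

Live sets:
  live b0: ∅→{i}
  live b1: {i}→{i}
  live b2: {i}→{i}
  live b3: ∅→∅
  live b4: {i}→{i}

Conflict graph:
  a: {i,u}
  e: {i}
  i: {a,e,u}
  r: ∅
  u: {a,i}
  x: ∅

Chromatic number:
  lower bound: {a,i,u} mutually conflict ⇒ χ ≥ 3
  3-colouring: c0={i,r,x}  c1={a,e}  c2={u}
  χ = 3

Answer: 3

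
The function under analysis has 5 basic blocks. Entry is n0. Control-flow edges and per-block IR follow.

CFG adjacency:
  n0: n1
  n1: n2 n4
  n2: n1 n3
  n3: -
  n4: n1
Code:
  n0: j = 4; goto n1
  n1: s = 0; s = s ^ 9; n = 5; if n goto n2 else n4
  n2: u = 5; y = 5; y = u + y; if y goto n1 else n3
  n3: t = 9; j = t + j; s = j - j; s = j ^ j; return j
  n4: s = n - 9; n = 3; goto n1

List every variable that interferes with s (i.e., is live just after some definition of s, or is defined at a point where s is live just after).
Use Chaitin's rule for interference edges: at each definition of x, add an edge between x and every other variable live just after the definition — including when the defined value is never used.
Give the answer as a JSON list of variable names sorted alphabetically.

Block summaries:
  n0: {j} / ∅
  n1: {n,s} / ∅
  n2: {u,y} / ∅
  n3: {j,s,t} / {j}
  n4: {n,s} / {n}

Backward fixpoint:
  n0 li=∅ lo={j}
  n1 li={j} lo={j,n}
  n2 li={j} lo={j}
  n3 li={j} lo=∅
  n4 li={j,n} lo={j}

Conflict graph:
  j — {n,s,t,u,y}
  n — {j}
  s — {j}
  t — {j}
  u — {j,y}
  y — {j,u}

N(s) = ["j"]

Answer: ["j"]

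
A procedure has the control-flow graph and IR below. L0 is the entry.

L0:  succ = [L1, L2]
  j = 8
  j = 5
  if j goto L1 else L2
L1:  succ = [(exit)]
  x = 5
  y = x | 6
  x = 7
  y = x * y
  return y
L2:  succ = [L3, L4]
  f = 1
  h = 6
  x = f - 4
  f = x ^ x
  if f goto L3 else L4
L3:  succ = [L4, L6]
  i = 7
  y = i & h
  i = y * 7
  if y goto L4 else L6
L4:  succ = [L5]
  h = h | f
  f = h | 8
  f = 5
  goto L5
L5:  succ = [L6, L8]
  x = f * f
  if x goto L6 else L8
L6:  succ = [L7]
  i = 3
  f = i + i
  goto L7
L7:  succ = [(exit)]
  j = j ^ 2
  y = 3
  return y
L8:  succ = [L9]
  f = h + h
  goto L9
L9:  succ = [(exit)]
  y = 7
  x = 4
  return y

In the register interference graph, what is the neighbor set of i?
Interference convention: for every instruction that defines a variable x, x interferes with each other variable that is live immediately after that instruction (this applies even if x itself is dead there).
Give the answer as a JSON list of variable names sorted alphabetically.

def/use:
  L0 def {j} use ∅
  L1 def {x,y} use ∅
  L2 def {f,h,x} use ∅
  L3 def {i,y} use {h}
  L4 def {f,h} use {f,h}
  L5 def {x} use {f}
  L6 def {f,i} use ∅
  L7 def {j,y} use {j}
  L8 def {f} use {h}
  L9 def {x,y} use ∅

Liveness:
  live L0: ∅→{j}
  live L1: ∅→∅
  live L2: {j}→{f,h,j}
  live L3: {f,h,j}→{f,h,j}
  live L4: {f,h,j}→{f,h,j}
  live L5: {f,h,j}→{h,j}
  live L6: {j}→{j}
  live L7: {j}→∅
  live L8: {h}→∅
  live L9: ∅→∅

Interfere edges:
  f: {h,i,j,y}
  h: {f,i,j,x,y}
  i: {f,h,j,y}
  j: {f,h,i,x,y}
  x: {h,j,y}
  y: {f,h,i,j,x}

N(i) = ["f", "h", "j", "y"]

Answer: ["f", "h", "j", "y"]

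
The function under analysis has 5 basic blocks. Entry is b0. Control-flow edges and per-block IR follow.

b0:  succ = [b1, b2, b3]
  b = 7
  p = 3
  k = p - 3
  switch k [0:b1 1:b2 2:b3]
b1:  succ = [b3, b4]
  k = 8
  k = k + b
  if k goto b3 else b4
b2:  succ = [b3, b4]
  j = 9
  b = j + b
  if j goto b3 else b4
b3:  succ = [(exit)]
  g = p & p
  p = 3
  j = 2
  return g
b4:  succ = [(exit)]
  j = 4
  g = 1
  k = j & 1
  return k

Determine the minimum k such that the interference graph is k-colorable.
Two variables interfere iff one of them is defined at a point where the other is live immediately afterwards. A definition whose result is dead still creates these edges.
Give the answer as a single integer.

Answer: 3

Derivation:
def/use:
  b0: {b,k,p} / ∅
  b1: {k} / {b}
  b2: {b,j} / {b}
  b3: {g,j,p} / {p}
  b4: {g,j,k} / ∅

Backward fixpoint:
  live b0: ∅→{b,p}
  live b1: {b,p}→{p}
  live b2: {b,p}→{p}
  live b3: {p}→∅
  live b4: ∅→∅

Conflict graph:
  b↔{j,k,p}
  g↔{j,p}
  j↔{b,g,p}
  k↔{b,p}
  p↔{b,g,j,k}

Registers:
  clique {b,j,p} ⇒ need ≥ 3
  assign b→c1 g→c1 j→c2 k→c2 p→c0 — no edge inside a register ⇒ χ ≤ 3
  χ = 3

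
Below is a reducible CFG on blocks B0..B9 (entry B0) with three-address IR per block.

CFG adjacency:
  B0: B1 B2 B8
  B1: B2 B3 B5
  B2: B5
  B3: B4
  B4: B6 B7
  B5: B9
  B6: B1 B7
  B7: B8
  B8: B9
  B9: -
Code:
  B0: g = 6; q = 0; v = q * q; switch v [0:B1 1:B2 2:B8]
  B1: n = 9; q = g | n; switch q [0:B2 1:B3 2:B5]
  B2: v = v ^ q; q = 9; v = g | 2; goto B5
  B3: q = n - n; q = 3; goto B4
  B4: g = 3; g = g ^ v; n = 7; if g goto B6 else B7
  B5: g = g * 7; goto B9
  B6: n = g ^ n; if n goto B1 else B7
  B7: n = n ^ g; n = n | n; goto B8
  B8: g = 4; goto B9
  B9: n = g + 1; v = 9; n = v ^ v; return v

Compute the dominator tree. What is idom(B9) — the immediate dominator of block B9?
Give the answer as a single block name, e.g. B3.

Answer: B0

Working:
idom tree: B1←B0 B2←B0 B3←B1 B4←B3 B5←B0 B6←B4 B7←B4 B8←B0 B9←B0
Join-block Dom:
  B1: preds {B0,B6}: {B0} ∩ {B0,B1,B3,B4,B6} = {B0}; idom=B0
  B2: preds {B0,B1}: {B0} ∩ {B0,B1} = {B0}; idom=B0
  B5: preds {B1,B2}: {B0,B1} ∩ {B0,B2} = {B0}; idom=B0
  B7: preds {B4,B6}: {B0,B1,B3,B4} ∩ {B0,B1,B3,B4,B6} = {B0,B1,B3,B4}; idom=B4
  B8: preds {B0,B7}: {B0} ∩ {B0,B1,B3,B4,B7} = {B0}; idom=B0
  B9: preds {B5,B8}: {B0,B5} ∩ {B0,B8} = {B0}; idom=B0

idom(B9) = B0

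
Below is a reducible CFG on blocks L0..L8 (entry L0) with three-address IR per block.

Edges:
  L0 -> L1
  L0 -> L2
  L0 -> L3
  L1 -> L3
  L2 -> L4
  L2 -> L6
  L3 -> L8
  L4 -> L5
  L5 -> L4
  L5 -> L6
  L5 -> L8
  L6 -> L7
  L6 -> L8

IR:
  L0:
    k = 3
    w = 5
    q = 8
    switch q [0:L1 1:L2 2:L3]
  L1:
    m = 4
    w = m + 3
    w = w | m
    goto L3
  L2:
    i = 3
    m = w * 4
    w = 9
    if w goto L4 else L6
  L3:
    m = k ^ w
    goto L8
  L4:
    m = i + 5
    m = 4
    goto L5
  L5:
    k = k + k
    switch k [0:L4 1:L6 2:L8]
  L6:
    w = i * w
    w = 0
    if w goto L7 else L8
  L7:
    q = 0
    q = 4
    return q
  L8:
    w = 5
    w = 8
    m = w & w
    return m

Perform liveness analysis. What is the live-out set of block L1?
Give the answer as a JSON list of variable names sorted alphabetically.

Answer: ["k", "w"]

Derivation:
Per-block:
  L0: {k,q,w} / ∅
  L1: {m,w} / ∅
  L2: {i,m,w} / {w}
  L3: {m} / {k,w}
  L4: {m} / {i}
  L5: {k} / {k}
  L6: {w} / {i,w}
  L7: {q} / ∅
  L8: {m,w} / ∅

Backward fixpoint:
  live L0: ∅→{k,w}
  live L1: {k}→{k,w}
  live L2: {k,w}→{i,k,w}
  live L3: {k,w}→∅
  live L4: {i,k,w}→{i,k,w}
  live L5: {i,k,w}→{i,k,w}
  live L6: {i,w}→∅
  live L7: ∅→∅
  live L8: ∅→∅

live-out(L1) = ["k", "w"]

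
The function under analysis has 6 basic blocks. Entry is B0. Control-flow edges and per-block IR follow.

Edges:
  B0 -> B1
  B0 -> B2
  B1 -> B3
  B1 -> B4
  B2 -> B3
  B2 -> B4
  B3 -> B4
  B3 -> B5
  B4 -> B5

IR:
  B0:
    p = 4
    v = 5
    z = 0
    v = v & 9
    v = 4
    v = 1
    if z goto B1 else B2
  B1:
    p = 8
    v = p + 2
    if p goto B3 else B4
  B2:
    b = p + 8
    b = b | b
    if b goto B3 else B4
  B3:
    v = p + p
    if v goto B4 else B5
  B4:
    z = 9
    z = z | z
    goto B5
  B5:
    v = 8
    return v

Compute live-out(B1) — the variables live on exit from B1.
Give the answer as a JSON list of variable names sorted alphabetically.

def/use:
  B0: {p,v,z} / ∅
  B1: {p,v} / ∅
  B2: {b} / {p}
  B3: {v} / {p}
  B4: {z} / ∅
  B5: {v} / ∅

Live sets:
  B0 li=∅ lo={p}
  B1 li=∅ lo={p}
  B2 li={p} lo={p}
  B3 li={p} lo=∅
  B4 li=∅ lo=∅
  B5 li=∅ lo=∅

live-out(B1) = ["p"]

Answer: ["p"]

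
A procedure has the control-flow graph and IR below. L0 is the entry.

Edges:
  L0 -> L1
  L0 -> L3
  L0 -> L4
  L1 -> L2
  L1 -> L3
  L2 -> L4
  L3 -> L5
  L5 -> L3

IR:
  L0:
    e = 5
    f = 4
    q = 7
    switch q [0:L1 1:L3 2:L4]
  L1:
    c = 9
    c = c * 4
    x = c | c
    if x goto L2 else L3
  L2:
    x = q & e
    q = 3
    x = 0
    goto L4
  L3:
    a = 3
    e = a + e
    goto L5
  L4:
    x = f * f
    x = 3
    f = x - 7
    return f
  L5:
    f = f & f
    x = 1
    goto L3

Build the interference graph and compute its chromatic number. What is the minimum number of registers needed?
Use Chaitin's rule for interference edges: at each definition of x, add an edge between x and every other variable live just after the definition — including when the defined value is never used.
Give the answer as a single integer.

Per-block:
  L0: def={e,f,q} ue=∅
  L1: def={c,x} ue=∅
  L2: def={q,x} ue={e,q}
  L3: def={a,e} ue={e}
  L4: def={f,x} ue={f}
  L5: def={f,x} ue={f}

Liveness:
  live L0: ∅→{e,f,q}
  live L1: {e,f,q}→{e,f,q}
  live L2: {e,f,q}→{f}
  live L3: {e,f}→{e,f}
  live L4: {f}→∅
  live L5: {e,f}→{e,f}

Conflict graph:
  a: {e,f}
  c: {e,f,q}
  e: {a,c,f,q,x}
  f: {a,c,e,q,x}
  q: {c,e,f,x}
  x: {e,f,q}

Chromatic number:
  {c,e,f,q} pairwise interfere (4-clique) ⇒ χ ≥ 4
  assign a→c2 c→c3 e→c0 f→c1 q→c2 x→c3 — no edge inside a register ⇒ χ ≤ 4
  χ = 4

Answer: 4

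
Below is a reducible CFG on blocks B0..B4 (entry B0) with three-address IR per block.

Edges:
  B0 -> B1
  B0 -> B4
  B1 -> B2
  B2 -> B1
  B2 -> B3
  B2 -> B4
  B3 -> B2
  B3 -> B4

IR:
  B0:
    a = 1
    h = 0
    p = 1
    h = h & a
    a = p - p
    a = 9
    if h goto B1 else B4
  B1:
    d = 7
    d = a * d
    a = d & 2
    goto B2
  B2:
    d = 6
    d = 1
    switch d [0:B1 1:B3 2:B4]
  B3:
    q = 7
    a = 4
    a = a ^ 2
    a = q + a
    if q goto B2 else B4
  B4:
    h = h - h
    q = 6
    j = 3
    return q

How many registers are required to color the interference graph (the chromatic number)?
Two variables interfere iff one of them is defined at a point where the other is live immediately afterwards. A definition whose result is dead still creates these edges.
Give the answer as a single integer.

Answer: 3

Derivation:
Block summaries:
  B0: {a,h,p} / ∅
  B1: {a,d} / {a}
  B2: {d} / ∅
  B3: {a,q} / ∅
  B4: {h,j,q} / {h}

Backward fixpoint:
  B0 li=∅ lo={a,h}
  B1 li={a,h} lo={a,h}
  B2 li={a,h} lo={a,h}
  B3 li={h} lo={a,h}
  B4 li={h} lo=∅

Interference:
  a — {d,h,p,q}
  d — {a,h}
  h — {a,d,p,q}
  j — {q}
  p — {a,h}
  q — {a,h,j}

Registers:
  lower bound: {a,d,h} mutually conflict ⇒ χ ≥ 3
  assign a→c0 d→c2 h→c1 j→c0 p→c2 q→c2 — no edge inside a register ⇒ χ ≤ 3
  χ = 3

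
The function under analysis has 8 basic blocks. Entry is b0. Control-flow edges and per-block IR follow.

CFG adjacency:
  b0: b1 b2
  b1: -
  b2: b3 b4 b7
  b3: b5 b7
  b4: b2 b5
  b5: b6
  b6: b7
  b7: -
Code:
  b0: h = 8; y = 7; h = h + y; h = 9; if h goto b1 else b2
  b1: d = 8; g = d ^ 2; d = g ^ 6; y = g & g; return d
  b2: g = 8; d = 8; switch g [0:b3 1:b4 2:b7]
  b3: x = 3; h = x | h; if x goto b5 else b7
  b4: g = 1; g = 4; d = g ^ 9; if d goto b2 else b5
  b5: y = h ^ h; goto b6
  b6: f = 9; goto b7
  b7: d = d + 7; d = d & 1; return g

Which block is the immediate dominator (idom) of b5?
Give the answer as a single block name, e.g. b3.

Answer: b2

Working:
idom tree: b1←b0 b2←b0 b3←b2 b4←b2 b5←b2 b6←b5 b7←b2
Dom at joins:
  b2: preds {b0,b4}: {b0} ∩ {b0,b2,b4} = {b0}; idom=b0
  b5: preds {b3,b4}: {b0,b2,b3} ∩ {b0,b2,b4} = {b0,b2}; idom=b2
  b7: preds {b2,b3,b6}: {b0,b2} ∩ {b0,b2,b3} ∩ {b0,b2,b5,b6} = {b0,b2}; idom=b2

idom(b5) = b2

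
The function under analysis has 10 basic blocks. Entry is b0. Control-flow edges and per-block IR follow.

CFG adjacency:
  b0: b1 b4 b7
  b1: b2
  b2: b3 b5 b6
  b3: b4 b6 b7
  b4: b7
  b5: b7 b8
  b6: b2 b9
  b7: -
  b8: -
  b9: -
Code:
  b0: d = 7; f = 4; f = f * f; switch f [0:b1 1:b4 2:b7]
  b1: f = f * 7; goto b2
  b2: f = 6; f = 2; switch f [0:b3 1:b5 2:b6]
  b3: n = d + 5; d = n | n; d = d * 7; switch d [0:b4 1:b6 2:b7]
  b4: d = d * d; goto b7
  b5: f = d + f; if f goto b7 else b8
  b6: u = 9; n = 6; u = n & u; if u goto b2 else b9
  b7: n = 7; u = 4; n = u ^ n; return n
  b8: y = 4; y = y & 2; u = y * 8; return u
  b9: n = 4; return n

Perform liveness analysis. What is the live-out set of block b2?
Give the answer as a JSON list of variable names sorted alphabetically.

Per-block:
  b0: {d,f} / ∅
  b1: {f} / {f}
  b2: {f} / ∅
  b3: {d,n} / {d}
  b4: {d} / {d}
  b5: {f} / {d,f}
  b6: {n,u} / ∅
  b7: {n,u} / ∅
  b8: {u,y} / ∅
  b9: {n} / ∅

Backward fixpoint:
  b0: in=∅ out={d,f}
  b1: in={d,f} out={d}
  b2: in={d} out={d,f}
  b3: in={d} out={d}
  b4: in={d} out=∅
  b5: in={d,f} out=∅
  b6: in={d} out={d}
  b7: in=∅ out=∅
  b8: in=∅ out=∅
  b9: in=∅ out=∅

live-out(b2) = ["d", "f"]

Answer: ["d", "f"]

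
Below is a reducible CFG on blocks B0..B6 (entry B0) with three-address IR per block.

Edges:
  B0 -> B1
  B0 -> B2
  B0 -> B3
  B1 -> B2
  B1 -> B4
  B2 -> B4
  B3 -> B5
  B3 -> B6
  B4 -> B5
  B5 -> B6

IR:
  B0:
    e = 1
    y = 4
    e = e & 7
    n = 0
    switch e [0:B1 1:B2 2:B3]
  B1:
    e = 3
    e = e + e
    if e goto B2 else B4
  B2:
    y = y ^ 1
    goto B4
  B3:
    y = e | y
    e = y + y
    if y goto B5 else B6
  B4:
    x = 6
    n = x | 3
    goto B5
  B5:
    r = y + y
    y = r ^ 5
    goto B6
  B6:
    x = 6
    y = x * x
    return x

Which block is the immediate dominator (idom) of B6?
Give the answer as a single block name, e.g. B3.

idom tree: B1←B0 B2←B0 B3←B0 B4←B0 B5←B0 B6←B0
Dom∩ at merges:
  B2: preds {B0,B1}: {B0} ∩ {B0,B1} = {B0}; idom=B0
  B4: preds {B1,B2}: {B0,B1} ∩ {B0,B2} = {B0}; idom=B0
  B5: preds {B3,B4}: {B0,B3} ∩ {B0,B4} = {B0}; idom=B0
  B6: preds {B3,B5}: {B0,B3} ∩ {B0,B5} = {B0}; idom=B0

idom(B6) = B0

Answer: B0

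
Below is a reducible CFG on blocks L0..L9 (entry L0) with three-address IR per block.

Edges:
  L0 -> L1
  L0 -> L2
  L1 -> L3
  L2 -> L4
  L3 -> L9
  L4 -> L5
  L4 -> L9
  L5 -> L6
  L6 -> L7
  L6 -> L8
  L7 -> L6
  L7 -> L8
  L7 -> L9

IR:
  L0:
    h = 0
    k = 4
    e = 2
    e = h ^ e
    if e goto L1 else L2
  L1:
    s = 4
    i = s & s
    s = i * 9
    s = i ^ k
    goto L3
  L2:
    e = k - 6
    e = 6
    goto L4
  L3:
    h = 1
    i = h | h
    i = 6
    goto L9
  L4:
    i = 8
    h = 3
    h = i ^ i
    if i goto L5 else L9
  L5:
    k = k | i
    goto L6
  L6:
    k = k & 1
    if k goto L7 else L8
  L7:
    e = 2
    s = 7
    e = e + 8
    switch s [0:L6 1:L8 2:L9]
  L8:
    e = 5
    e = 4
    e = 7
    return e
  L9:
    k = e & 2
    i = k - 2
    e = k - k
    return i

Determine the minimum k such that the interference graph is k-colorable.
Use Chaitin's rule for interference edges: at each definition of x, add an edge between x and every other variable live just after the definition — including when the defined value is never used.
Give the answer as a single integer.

Per-block:
  L0: {e,h,k} / ∅
  L1: {i,s} / {k}
  L2: {e} / {k}
  L3: {h,i} / ∅
  L4: {h,i} / ∅
  L5: {k} / {i,k}
  L6: {k} / {k}
  L7: {e,s} / ∅
  L8: {e} / ∅
  L9: {e,i,k} / {e}

Backward fixpoint:
  L0 li=∅ lo={e,k}
  L1 li={e,k} lo={e}
  L2 li={k} lo={e,k}
  L3 li={e} lo={e}
  L4 li={e,k} lo={e,i,k}
  L5 li={i,k} lo={k}
  L6 li={k} lo={k}
  L7 li={k} lo={e,k}
  L8 li=∅ lo=∅
  L9 li={e} lo=∅

Conflict graph:
  e — {h,i,k,s}
  h — {e,i,k}
  i — {e,h,k,s}
  k — {e,h,i,s}
  s — {e,i,k}

Registers:
  {e,h,i,k} pairwise interfere (4-clique) ⇒ χ ≥ 4
  4-colouring: r0={e}  r1={i}  r2={k}  r3={h,s}
  χ = 4

Answer: 4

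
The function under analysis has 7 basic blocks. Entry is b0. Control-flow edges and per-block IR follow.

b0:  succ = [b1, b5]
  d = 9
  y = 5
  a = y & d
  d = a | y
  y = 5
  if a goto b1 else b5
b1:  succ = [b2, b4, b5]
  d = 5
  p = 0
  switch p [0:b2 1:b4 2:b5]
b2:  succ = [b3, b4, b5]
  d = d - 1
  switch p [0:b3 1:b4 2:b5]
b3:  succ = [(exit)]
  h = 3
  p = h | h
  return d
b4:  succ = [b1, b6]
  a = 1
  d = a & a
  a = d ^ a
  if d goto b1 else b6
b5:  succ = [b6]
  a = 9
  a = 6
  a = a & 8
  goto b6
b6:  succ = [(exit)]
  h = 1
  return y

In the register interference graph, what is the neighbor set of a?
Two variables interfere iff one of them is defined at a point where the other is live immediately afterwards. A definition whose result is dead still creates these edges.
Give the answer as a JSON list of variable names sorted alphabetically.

def/use:
  b0 def {a,d,y} use ∅
  b1 def {d,p} use ∅
  b2 def {d} use {d,p}
  b3 def {h,p} use {d}
  b4 def {a,d} use ∅
  b5 def {a} use ∅
  b6 def {h} use {y}

Live sets:
  live b0: ∅→{y}
  live b1: {y}→{d,p,y}
  live b2: {d,p,y}→{d,y}
  live b3: {d}→∅
  live b4: {y}→{y}
  live b5: {y}→{y}
  live b6: {y}→∅

Conflict graph:
  a↔{d,y}
  d↔{a,h,p,y}
  h↔{d,y}
  p↔{d,y}
  y↔{a,d,h,p}

N(a) = ["d", "y"]

Answer: ["d", "y"]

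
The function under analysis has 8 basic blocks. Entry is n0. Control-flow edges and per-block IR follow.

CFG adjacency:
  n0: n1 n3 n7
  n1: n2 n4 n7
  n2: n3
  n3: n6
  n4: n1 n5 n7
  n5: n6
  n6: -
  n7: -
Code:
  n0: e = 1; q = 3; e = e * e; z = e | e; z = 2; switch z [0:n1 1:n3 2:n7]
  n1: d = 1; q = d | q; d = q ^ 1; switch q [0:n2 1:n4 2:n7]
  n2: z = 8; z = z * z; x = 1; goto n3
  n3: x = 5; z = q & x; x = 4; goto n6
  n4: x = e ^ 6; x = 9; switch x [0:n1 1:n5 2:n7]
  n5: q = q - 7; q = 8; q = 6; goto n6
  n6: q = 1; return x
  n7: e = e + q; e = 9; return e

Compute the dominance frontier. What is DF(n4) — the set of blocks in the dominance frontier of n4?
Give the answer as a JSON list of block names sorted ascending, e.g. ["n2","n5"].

idom tree: n1←n0 n2←n1 n3←n0 n4←n1 n5←n4 n6←n0 n7←n0
Join-block Dom:
  n1: preds {n0,n4}: {n0} ∩ {n0,n1,n4} = {n0}; idom=n0
  n3: preds {n0,n2}: {n0} ∩ {n0,n1,n2} = {n0}; idom=n0
  n6: preds {n3,n5}: {n0,n3} ∩ {n0,n1,n4,n5} = {n0}; idom=n0
  n7: preds {n0,n1,n4}: {n0} ∩ {n0,n1} ∩ {n0,n1,n4} = {n0}; idom=n0

DF derivation:
  n1←n0: walk · to n0
  n1←n4: walk n4→n1 to n0
  n3←n0: walk · to n0
  n3←n2: walk n2→n1 to n0
  n6←n3: walk n3 to n0
  n6←n5: walk n5→n4→n1 to n0
  n7←n0: walk · to n0
  n7←n1: walk n1 to n0
  n7←n4: walk n4→n1 to n0
  DF(n0)=∅
  DF(n1)={n1,n3,n6,n7}
  DF(n2)={n3}
  DF(n3)={n6}
  DF(n4)={n1,n6,n7}
  DF(n5)={n6}
  DF(n6)=∅
  DF(n7)=∅

DF(n4) = ["n1", "n6", "n7"]

Answer: ["n1", "n6", "n7"]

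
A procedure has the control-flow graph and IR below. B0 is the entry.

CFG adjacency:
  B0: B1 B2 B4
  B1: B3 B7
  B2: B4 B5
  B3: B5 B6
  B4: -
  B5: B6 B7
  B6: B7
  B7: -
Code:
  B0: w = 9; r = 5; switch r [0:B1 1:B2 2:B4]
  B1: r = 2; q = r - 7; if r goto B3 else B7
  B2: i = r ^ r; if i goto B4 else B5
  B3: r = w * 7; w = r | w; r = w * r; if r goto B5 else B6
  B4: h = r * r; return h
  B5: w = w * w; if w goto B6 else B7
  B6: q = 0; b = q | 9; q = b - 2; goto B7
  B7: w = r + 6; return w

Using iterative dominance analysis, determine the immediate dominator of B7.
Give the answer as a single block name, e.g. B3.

idom tree: B1←B0 B2←B0 B3←B1 B4←B0 B5←B0 B6←B0 B7←B0
Dom at joins:
  B4: preds {B0,B2}: {B0} ∩ {B0,B2} = {B0}; idom=B0
  B5: preds {B2,B3}: {B0,B2} ∩ {B0,B1,B3} = {B0}; idom=B0
  B6: preds {B3,B5}: {B0,B1,B3} ∩ {B0,B5} = {B0}; idom=B0
  B7: preds {B1,B5,B6}: {B0,B1} ∩ {B0,B5} ∩ {B0,B6} = {B0}; idom=B0

idom(B7) = B0

Answer: B0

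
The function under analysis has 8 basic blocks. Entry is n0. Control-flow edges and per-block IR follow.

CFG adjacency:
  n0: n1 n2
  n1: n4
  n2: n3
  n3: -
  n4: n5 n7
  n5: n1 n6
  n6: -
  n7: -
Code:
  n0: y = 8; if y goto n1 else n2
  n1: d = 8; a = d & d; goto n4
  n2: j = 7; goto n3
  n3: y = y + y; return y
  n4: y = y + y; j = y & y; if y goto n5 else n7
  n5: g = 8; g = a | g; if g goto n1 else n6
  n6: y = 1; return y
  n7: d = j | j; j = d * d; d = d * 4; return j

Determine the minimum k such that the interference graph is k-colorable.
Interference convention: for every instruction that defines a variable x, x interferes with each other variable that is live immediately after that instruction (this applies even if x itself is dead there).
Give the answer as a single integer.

def/use:
  n0 def {y} use ∅
  n1 def {a,d} use ∅
  n2 def {j} use ∅
  n3 def {y} use {y}
  n4 def {j,y} use {y}
  n5 def {g} use {a}
  n6 def {y} use ∅
  n7 def {d,j} use {j}

Liveness:
  live n0: ∅→{y}
  live n1: {y}→{a,y}
  live n2: {y}→{y}
  live n3: {y}→∅
  live n4: {a,y}→{a,j,y}
  live n5: {a,y}→{y}
  live n6: ∅→∅
  live n7: {j}→∅

Interfere edges:
  a↔{g,j,y}
  d↔{j,y}
  g↔{a,y}
  j↔{a,d,y}
  y↔{a,d,g,j}

Chromatic number:
  clique {a,g,y} ⇒ need ≥ 3
  3-colouring: c0={y}  c1={a,d}  c2={g,j}
  χ = 3

Answer: 3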